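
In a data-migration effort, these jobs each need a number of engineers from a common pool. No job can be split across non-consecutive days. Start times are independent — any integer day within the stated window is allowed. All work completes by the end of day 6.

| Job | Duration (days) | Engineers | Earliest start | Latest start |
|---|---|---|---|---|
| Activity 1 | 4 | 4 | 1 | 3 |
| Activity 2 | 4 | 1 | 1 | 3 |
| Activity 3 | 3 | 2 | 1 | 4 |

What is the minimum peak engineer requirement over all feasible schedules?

7

Schedule Activity 1@1, Activity 2@1, Activity 3@1: d1:7  d2:7  d3:7  d4:5  d5:0  d6:0 — peak 7.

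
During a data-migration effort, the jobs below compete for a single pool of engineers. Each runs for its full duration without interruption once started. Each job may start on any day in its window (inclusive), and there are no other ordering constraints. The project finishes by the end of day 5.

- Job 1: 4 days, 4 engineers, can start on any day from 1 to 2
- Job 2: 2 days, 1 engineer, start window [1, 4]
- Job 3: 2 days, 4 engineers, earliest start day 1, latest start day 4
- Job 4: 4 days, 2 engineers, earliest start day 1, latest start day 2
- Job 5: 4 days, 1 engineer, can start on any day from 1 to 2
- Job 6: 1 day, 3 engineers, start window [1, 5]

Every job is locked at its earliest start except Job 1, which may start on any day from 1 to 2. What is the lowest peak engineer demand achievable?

Job 1@1: d1:15  d2:12  d3:7  d4:7  d5:0 → peak 15
Job 1@2: d1:11  d2:12  d3:7  d4:7  d5:4 → peak 12
Best is Job 1@2, peak 12.

12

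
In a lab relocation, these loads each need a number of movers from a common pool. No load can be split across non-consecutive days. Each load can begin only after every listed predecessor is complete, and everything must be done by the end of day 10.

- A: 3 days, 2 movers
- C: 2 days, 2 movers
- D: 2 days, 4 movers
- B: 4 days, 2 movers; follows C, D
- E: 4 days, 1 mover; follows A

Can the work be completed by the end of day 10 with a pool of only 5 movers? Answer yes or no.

yes

Schedule A@1, C@1, D@4, B@6, E@6: d1:4  d2:4  d3:2  d4:4  d5:4  d6:3  d7:3  d8:3  d9:3  d10:0 — peak 4 ≤ 5.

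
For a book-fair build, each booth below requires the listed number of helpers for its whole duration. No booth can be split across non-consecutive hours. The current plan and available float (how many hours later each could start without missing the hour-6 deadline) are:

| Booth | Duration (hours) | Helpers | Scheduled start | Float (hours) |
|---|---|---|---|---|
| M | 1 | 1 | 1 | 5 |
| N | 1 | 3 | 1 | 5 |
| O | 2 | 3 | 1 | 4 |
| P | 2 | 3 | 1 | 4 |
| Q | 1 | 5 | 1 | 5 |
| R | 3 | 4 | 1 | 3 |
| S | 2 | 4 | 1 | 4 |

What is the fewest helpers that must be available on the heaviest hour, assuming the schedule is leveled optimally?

7

Early-start (M@1, N@1, O@1, P@1, Q@1, R@1, S@1) gives peak 23: h1:23  h2:14  h3:4  h4:0  h5:0  h6:0.
Shift N→2, O→3, P→5, R→2, S→5.
Schedule M@1, N@2, O@3, P@5, Q@1, R@2, S@5: h1:6  h2:7  h3:7  h4:7  h5:7  h6:7 — peak 7.
Total helper-hours = 41 over 6 hours ⇒ peak ≥ ⌈41/6⌉ = 7, so 7 is optimal.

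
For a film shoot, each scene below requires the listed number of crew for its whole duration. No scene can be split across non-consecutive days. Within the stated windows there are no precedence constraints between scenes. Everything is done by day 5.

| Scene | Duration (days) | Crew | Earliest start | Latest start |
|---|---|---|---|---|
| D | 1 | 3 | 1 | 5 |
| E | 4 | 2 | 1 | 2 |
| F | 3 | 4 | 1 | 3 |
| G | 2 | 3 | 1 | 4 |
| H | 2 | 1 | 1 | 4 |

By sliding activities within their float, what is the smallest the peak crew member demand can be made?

Early-start (D@1, E@1, F@1, G@1, H@1) gives peak 13: d1:13  d2:10  d3:6  d4:2  d5:0.
Shift E→2, G→4, H→2.
Schedule D@1, E@2, F@1, G@4, H@2: d1:7  d2:7  d3:7  d4:5  d5:5 — peak 7.
Total crew member-days = 31 over 5 days ⇒ peak ≥ ⌈31/5⌉ = 7, so 7 is optimal.

7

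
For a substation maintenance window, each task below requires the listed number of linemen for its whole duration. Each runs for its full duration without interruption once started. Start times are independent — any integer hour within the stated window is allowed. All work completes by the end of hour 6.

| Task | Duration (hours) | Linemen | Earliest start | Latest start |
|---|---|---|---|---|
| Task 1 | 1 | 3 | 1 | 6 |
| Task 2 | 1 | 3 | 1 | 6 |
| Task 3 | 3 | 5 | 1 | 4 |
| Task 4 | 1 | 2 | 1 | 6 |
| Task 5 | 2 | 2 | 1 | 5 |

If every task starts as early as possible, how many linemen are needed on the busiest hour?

15

Early-start schedule: Task 1@1, Task 2@1, Task 3@1, Task 4@1, Task 5@1.
Load per hour: hour 1: 15, hour 2: 7, hour 3: 5, hour 4: 0, hour 5: 0, hour 6: 0.
Peak is 15.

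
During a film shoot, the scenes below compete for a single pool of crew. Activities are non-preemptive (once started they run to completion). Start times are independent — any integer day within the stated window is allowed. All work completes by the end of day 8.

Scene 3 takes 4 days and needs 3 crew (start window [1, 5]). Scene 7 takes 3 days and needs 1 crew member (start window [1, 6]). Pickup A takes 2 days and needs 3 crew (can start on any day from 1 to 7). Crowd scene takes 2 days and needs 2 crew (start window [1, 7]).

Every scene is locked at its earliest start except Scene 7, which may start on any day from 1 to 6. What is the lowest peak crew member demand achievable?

8

Scene 7@1: d1:9  d2:9  d3:4  d4:3  d5:0  d6:0  d7:0  d8:0 → peak 9
Scene 7@2: d1:8  d2:9  d3:4  d4:4  d5:0  d6:0  d7:0  d8:0 → peak 9
Scene 7@3: d1:8  d2:8  d3:4  d4:4  d5:1  d6:0  d7:0  d8:0 → peak 8
Scene 7@4: d1:8  d2:8  d3:3  d4:4  d5:1  d6:1  d7:0  d8:0 → peak 8
Scene 7@5: d1:8  d2:8  d3:3  d4:3  d5:1  d6:1  d7:1  d8:0 → peak 8
Scene 7@6: d1:8  d2:8  d3:3  d4:3  d5:0  d6:1  d7:1  d8:1 → peak 8
Best is Scene 7@3, peak 8.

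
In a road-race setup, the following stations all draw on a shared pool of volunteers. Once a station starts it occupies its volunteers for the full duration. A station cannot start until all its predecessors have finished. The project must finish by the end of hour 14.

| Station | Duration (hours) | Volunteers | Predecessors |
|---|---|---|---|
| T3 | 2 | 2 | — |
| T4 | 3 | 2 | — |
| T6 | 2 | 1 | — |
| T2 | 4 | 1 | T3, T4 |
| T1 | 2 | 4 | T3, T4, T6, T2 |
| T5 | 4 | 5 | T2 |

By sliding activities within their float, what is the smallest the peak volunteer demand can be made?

5

Early-start (T3@1, T4@1, T6@1, T2@4, T1@8, T5@8) gives peak 9: h1:5  h2:5  h3:2  h4:1  h5:1  h6:1  h7:1  h8:9  h9:9  h10:5  h11:5  h12:0  h13:0  h14:0.
Shift T5→10.
Schedule T3@1, T4@1, T6@1, T2@4, T1@8, T5@10: h1:5  h2:5  h3:2  h4:1  h5:1  h6:1  h7:1  h8:4  h9:4  h10:5  h11:5  h12:5  h13:5  h14:0 — peak 5.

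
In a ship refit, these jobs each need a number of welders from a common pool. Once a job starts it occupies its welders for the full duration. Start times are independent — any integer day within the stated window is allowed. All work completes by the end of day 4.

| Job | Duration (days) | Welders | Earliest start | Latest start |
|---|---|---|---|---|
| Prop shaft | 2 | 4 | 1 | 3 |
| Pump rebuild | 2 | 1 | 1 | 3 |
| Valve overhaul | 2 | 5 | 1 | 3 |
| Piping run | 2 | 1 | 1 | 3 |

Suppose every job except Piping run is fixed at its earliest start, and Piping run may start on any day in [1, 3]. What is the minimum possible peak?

10

Piping run@1: d1:11  d2:11  d3:0  d4:0 → peak 11
Piping run@2: d1:10  d2:11  d3:1  d4:0 → peak 11
Piping run@3: d1:10  d2:10  d3:1  d4:1 → peak 10
Best is Piping run@3, peak 10.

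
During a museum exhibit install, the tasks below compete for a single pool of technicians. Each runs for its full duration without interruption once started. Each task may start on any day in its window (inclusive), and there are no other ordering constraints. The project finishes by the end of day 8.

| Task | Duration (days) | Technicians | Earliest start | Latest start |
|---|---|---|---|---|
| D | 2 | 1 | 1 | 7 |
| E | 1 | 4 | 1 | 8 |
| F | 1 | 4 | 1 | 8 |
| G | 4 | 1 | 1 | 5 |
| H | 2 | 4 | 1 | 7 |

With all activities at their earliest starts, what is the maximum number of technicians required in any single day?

14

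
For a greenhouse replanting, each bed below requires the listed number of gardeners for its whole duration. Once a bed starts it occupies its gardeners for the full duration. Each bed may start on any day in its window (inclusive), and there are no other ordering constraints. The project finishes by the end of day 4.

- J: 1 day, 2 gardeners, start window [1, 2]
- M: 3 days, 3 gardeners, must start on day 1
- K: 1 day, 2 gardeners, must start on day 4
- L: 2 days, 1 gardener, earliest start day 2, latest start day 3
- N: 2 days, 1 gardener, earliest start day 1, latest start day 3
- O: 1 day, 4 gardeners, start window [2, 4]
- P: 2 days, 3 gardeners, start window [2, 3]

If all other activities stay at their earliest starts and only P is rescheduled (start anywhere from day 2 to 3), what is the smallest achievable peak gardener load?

9

P@2: d1:6  d2:12  d3:7  d4:2 → peak 12
P@3: d1:6  d2:9  d3:7  d4:5 → peak 9
Best is P@3, peak 9.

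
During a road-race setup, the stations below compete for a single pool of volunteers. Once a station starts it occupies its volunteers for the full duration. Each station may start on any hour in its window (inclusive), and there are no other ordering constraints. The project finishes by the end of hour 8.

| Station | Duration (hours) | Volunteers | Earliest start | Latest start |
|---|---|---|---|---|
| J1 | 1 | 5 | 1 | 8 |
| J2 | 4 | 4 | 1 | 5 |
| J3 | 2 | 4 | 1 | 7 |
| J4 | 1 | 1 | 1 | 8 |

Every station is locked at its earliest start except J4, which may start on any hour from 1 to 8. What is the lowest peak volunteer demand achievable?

13

J4@1: h1:14  h2:8  h3:4  h4:4  h5:0  h6:0  h7:0  h8:0 → peak 14
J4@2: h1:13  h2:9  h3:4  h4:4  h5:0  h6:0  h7:0  h8:0 → peak 13
J4@3: h1:13  h2:8  h3:5  h4:4  h5:0  h6:0  h7:0  h8:0 → peak 13
J4@4: h1:13  h2:8  h3:4  h4:5  h5:0  h6:0  h7:0  h8:0 → peak 13
J4@5: h1:13  h2:8  h3:4  h4:4  h5:1  h6:0  h7:0  h8:0 → peak 13
J4@6: h1:13  h2:8  h3:4  h4:4  h5:0  h6:1  h7:0  h8:0 → peak 13
J4@7: h1:13  h2:8  h3:4  h4:4  h5:0  h6:0  h7:1  h8:0 → peak 13
J4@8: h1:13  h2:8  h3:4  h4:4  h5:0  h6:0  h7:0  h8:1 → peak 13
Best is J4@2, peak 13.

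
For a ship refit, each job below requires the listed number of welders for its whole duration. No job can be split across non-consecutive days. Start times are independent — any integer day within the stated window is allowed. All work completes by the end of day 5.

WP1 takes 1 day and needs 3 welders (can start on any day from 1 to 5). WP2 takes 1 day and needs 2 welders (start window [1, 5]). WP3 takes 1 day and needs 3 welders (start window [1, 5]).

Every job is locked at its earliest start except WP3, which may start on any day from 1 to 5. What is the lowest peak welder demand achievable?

5

WP3@1: d1:8  d2:0  d3:0  d4:0  d5:0 → peak 8
WP3@2: d1:5  d2:3  d3:0  d4:0  d5:0 → peak 5
WP3@3: d1:5  d2:0  d3:3  d4:0  d5:0 → peak 5
WP3@4: d1:5  d2:0  d3:0  d4:3  d5:0 → peak 5
WP3@5: d1:5  d2:0  d3:0  d4:0  d5:3 → peak 5
Best is WP3@2, peak 5.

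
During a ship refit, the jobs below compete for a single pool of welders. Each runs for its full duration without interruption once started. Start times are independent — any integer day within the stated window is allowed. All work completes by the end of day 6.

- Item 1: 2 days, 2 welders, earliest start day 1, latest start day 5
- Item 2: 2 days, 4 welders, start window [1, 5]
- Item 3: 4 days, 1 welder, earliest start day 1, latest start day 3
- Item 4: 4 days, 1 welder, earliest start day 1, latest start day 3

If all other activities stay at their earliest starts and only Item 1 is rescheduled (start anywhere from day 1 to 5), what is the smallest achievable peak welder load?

Item 1@1: d1:8  d2:8  d3:2  d4:2  d5:0  d6:0 → peak 8
Item 1@2: d1:6  d2:8  d3:4  d4:2  d5:0  d6:0 → peak 8
Item 1@3: d1:6  d2:6  d3:4  d4:4  d5:0  d6:0 → peak 6
Item 1@4: d1:6  d2:6  d3:2  d4:4  d5:2  d6:0 → peak 6
Item 1@5: d1:6  d2:6  d3:2  d4:2  d5:2  d6:2 → peak 6
Best is Item 1@3, peak 6.

6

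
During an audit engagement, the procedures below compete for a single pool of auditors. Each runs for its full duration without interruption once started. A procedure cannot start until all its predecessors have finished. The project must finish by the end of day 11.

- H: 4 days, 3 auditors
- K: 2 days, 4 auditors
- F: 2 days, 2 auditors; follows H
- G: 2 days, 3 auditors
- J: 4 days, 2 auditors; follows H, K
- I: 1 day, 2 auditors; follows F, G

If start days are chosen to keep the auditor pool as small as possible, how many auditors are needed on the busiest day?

5

Early-start (H@1, K@1, F@5, G@1, J@5, I@7) gives peak 10: d1:10  d2:10  d3:3  d4:3  d5:4  d6:4  d7:4  d8:2  d9:0  d10:0  d11:0.
Shift K→5, F→7, G→9, J→7, I→11.
Schedule H@1, K@5, F@7, G@9, J@7, I@11: d1:3  d2:3  d3:3  d4:3  d5:4  d6:4  d7:4  d8:4  d9:5  d10:5  d11:2 — peak 5.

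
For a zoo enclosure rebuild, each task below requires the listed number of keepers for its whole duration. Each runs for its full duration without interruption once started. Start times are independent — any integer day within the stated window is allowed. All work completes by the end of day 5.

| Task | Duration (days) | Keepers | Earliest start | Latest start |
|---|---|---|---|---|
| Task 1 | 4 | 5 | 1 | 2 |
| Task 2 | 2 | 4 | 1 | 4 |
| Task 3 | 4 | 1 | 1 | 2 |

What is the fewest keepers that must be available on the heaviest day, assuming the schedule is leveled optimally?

Schedule Task 1@1, Task 2@1, Task 3@1: d1:10  d2:10  d3:6  d4:6  d5:0 — peak 10.
No arrangement of the 16 feasible schedules does better.

10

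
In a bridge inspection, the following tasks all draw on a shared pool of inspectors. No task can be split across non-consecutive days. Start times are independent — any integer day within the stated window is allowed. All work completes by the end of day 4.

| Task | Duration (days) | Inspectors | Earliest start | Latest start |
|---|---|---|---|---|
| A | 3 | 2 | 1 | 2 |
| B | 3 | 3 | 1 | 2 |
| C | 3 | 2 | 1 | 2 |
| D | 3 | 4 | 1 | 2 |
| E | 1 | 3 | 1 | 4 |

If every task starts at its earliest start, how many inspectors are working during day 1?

At early start, day 1 has: A, B, C, D, E.
Demand: 2 + 3 + 2 + 4 + 3 = 14.

14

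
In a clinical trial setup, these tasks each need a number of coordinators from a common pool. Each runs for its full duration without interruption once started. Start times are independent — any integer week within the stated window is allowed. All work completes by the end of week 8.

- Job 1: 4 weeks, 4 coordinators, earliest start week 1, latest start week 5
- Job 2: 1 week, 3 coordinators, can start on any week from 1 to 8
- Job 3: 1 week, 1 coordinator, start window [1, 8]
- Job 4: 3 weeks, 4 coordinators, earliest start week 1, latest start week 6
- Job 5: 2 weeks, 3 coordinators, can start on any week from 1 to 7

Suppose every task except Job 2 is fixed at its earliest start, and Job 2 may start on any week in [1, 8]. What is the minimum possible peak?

Job 2@1: w1:15  w2:11  w3:8  w4:4  w5:0  w6:0  w7:0  w8:0 → peak 15
Job 2@2: w1:12  w2:14  w3:8  w4:4  w5:0  w6:0  w7:0  w8:0 → peak 14
Job 2@3: w1:12  w2:11  w3:11  w4:4  w5:0  w6:0  w7:0  w8:0 → peak 12
Job 2@4: w1:12  w2:11  w3:8  w4:7  w5:0  w6:0  w7:0  w8:0 → peak 12
Job 2@5: w1:12  w2:11  w3:8  w4:4  w5:3  w6:0  w7:0  w8:0 → peak 12
Job 2@6: w1:12  w2:11  w3:8  w4:4  w5:0  w6:3  w7:0  w8:0 → peak 12
Job 2@7: w1:12  w2:11  w3:8  w4:4  w5:0  w6:0  w7:3  w8:0 → peak 12
Job 2@8: w1:12  w2:11  w3:8  w4:4  w5:0  w6:0  w7:0  w8:3 → peak 12
Best is Job 2@3, peak 12.

12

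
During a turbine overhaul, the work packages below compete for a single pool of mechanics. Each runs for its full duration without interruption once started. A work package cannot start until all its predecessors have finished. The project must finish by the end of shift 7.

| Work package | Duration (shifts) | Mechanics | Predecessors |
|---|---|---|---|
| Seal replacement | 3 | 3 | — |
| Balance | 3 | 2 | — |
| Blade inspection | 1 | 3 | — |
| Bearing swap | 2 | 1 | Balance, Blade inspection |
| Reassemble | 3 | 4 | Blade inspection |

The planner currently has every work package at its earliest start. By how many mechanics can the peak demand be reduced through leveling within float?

4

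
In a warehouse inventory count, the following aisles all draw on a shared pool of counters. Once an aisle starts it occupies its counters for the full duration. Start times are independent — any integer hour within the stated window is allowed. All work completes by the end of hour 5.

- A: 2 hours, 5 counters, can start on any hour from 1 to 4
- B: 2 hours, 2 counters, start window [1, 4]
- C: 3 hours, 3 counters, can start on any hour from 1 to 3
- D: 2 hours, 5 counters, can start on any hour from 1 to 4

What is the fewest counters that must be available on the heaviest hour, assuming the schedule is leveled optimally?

8

Early-start (A@1, B@1, C@1, D@1) gives peak 15: h1:15  h2:15  h3:3  h4:0  h5:0.
Shift C→3, D→3.
Schedule A@1, B@1, C@3, D@3: h1:7  h2:7  h3:8  h4:8  h5:3 — peak 8.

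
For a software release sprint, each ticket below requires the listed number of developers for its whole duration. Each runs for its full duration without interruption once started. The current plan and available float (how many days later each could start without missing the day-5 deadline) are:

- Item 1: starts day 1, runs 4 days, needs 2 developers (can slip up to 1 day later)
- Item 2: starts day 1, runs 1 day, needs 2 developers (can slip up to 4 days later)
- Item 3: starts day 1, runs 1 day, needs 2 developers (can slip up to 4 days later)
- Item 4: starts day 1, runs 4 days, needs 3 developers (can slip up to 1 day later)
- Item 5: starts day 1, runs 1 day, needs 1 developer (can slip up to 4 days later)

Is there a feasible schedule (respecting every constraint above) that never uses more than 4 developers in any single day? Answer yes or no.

Total developer-days = 25; over 5 days the average is 25/5 > 4, so some day must exceed 4.

no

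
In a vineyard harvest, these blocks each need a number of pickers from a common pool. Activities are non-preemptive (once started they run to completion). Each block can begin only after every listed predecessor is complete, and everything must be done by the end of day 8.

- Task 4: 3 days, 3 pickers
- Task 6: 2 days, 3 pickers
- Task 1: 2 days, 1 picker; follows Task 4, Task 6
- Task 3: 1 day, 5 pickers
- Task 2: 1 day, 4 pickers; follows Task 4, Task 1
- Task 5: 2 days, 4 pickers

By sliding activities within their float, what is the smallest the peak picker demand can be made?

6

Early-start (Task 4@1, Task 6@1, Task 1@4, Task 3@1, Task 2@6, Task 5@1) gives peak 15: d1:15  d2:10  d3:3  d4:1  d5:1  d6:4  d7:0  d8:0.
Shift Task 3→4, Task 5→7.
Schedule Task 4@1, Task 6@1, Task 1@4, Task 3@4, Task 2@6, Task 5@7: d1:6  d2:6  d3:3  d4:6  d5:1  d6:4  d7:4  d8:4 — peak 6.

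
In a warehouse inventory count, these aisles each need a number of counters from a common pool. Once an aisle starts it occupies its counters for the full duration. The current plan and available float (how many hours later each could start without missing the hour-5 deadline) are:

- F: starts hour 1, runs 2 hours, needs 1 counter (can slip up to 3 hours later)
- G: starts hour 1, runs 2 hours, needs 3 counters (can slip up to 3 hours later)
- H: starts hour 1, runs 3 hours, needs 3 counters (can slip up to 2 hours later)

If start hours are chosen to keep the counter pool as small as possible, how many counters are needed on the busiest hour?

Early-start (F@1, G@1, H@1) gives peak 7: h1:7  h2:7  h3:3  h4:0  h5:0.
Shift H→3.
Schedule F@1, G@1, H@3: h1:4  h2:4  h3:3  h4:3  h5:3 — peak 4.
Total counter-hours = 17 over 5 hours ⇒ peak ≥ ⌈17/5⌉ = 4, so 4 is optimal.

4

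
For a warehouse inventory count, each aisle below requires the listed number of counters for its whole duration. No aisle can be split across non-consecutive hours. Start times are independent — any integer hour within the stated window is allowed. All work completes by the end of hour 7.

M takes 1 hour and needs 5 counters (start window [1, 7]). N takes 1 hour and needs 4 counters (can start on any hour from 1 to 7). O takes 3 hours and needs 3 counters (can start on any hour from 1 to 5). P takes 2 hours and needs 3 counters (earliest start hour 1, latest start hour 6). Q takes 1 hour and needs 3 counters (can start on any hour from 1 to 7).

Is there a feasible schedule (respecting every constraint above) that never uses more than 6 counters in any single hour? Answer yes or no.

yes

Schedule M@1, N@2, O@3, P@3, Q@5: h1:5  h2:4  h3:6  h4:6  h5:6  h6:0  h7:0 — peak 6 ≤ 6.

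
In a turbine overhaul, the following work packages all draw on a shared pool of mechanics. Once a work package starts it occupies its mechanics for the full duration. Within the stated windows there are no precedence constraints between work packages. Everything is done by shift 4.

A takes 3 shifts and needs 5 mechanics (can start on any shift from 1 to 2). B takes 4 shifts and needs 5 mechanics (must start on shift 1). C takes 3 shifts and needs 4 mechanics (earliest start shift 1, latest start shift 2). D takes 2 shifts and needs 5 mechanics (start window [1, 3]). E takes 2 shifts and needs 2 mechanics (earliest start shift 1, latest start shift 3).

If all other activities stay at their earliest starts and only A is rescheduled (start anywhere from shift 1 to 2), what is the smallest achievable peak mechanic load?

21

A@1: s1:21  s2:21  s3:14  s4:5 → peak 21
A@2: s1:16  s2:21  s3:14  s4:10 → peak 21
Best is A@1, peak 21.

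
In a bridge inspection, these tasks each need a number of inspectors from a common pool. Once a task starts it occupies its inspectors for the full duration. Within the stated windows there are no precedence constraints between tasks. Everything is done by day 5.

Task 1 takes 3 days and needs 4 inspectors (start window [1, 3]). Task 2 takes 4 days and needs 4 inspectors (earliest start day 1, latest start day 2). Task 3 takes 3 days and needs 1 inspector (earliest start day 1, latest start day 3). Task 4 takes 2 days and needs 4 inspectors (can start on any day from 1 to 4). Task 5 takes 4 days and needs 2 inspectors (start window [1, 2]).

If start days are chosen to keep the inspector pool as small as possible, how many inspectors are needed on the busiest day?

11

Early-start (Task 1@1, Task 2@1, Task 3@1, Task 4@1, Task 5@1) gives peak 15: d1:15  d2:15  d3:11  d4:6  d5:0.
Shift Task 4→4.
Schedule Task 1@1, Task 2@1, Task 3@1, Task 4@4, Task 5@1: d1:11  d2:11  d3:11  d4:10  d5:4 — peak 11.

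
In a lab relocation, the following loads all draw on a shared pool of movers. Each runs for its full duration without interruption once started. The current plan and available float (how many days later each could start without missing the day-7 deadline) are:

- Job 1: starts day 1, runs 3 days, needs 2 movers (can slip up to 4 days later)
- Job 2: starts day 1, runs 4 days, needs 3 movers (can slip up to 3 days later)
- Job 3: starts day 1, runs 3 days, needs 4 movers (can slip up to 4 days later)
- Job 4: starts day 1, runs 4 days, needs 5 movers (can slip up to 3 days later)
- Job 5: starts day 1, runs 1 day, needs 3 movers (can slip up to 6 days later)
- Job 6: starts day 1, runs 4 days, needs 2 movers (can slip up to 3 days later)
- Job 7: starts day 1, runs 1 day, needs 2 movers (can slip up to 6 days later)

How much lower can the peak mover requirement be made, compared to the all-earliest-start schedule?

11

Early-start peak: d1:21  d2:16  d3:16  d4:10  d5:0  d6:0  d7:0 ⇒ 21.
Leveled (Job 1@1, Job 2@1, Job 3@1, Job 4@4, Job 5@5, Job 6@4, Job 7@6): d1:9  d2:9  d3:9  d4:10  d5:10  d6:9  d7:7 ⇒ 10.
Reduction 21 − 10 = 11.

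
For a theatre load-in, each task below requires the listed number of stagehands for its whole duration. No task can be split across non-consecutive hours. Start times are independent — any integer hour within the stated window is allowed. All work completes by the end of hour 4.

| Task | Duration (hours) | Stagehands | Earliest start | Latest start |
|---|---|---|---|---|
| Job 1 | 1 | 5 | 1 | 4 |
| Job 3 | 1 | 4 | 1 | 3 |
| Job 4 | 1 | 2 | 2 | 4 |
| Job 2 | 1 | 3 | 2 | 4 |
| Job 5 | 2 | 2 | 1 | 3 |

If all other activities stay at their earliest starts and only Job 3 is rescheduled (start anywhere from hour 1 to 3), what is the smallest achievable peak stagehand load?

Job 3@1: h1:11  h2:7  h3:0  h4:0 → peak 11
Job 3@2: h1:7  h2:11  h3:0  h4:0 → peak 11
Job 3@3: h1:7  h2:7  h3:4  h4:0 → peak 7
Best is Job 3@3, peak 7.

7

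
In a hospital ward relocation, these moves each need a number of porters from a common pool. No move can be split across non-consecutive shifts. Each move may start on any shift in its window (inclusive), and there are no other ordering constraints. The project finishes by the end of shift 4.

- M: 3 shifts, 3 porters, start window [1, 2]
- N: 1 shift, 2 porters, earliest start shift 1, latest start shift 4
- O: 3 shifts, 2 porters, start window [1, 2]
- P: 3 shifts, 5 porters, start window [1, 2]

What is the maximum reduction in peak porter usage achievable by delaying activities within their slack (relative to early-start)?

2

Early-start peak: s1:12  s2:10  s3:10  s4:0 ⇒ 12.
Leveled (M@1, N@1, O@1, P@2): s1:7  s2:10  s3:10  s4:5 ⇒ 10.
Reduction 12 − 10 = 2.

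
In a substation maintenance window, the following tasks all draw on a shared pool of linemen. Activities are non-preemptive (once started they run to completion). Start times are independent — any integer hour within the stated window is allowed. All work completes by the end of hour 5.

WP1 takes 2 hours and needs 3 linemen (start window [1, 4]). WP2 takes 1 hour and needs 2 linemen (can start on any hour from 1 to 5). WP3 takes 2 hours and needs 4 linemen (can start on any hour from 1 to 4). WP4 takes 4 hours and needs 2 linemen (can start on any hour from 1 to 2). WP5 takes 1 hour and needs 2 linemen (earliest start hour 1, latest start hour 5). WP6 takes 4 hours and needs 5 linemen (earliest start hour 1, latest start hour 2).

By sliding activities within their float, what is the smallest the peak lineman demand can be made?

Early-start (WP1@1, WP2@1, WP3@1, WP4@1, WP5@1, WP6@1) gives peak 18: h1:18  h2:14  h3:7  h4:7  h5:0.
Shift WP3→3, WP6→2.
Schedule WP1@1, WP2@1, WP3@3, WP4@1, WP5@1, WP6@2: h1:9  h2:10  h3:11  h4:11  h5:5 — peak 11.

11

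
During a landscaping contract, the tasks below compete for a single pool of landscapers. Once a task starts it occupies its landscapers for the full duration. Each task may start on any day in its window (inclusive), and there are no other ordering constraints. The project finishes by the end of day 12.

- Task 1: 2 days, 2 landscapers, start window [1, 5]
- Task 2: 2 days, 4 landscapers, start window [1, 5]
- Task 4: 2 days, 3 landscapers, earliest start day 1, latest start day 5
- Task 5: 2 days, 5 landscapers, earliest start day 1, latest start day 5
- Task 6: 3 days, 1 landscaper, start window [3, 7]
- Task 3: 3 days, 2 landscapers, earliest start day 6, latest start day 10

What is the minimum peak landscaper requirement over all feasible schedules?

5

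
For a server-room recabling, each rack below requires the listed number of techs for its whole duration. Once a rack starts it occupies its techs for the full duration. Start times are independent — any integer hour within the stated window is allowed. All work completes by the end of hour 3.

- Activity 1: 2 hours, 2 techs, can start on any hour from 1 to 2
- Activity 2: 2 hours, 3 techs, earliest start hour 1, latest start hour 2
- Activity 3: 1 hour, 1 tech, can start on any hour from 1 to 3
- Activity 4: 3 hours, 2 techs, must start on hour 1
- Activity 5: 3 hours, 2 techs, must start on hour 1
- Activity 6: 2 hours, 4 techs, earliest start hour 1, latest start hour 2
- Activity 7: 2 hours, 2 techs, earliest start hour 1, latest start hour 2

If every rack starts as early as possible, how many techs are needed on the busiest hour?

16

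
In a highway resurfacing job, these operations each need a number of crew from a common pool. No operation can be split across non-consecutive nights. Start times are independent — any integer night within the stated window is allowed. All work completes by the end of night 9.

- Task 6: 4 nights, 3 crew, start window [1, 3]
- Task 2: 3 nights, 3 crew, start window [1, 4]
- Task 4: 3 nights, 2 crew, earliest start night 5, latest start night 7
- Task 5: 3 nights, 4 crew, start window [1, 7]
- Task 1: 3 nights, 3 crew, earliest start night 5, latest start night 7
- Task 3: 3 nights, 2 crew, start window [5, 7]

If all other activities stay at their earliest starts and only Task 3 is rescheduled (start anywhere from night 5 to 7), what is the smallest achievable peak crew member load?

Task 3@5: n1:10  n2:10  n3:10  n4:3  n5:7  n6:7  n7:7  n8:0  n9:0 → peak 10
Task 3@6: n1:10  n2:10  n3:10  n4:3  n5:5  n6:7  n7:7  n8:2  n9:0 → peak 10
Task 3@7: n1:10  n2:10  n3:10  n4:3  n5:5  n6:5  n7:7  n8:2  n9:2 → peak 10
Best is Task 3@5, peak 10.

10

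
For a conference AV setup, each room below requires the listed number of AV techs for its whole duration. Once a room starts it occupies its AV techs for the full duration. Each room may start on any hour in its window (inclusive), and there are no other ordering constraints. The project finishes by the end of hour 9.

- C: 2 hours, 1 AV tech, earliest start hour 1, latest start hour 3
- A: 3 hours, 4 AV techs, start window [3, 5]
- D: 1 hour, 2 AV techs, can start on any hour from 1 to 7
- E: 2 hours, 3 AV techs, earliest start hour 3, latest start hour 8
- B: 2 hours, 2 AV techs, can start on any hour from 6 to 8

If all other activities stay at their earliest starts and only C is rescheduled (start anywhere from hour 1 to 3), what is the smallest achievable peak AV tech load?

C@1: h1:3  h2:1  h3:7  h4:7  h5:4  h6:2  h7:2  h8:0  h9:0 → peak 7
C@2: h1:2  h2:1  h3:8  h4:7  h5:4  h6:2  h7:2  h8:0  h9:0 → peak 8
C@3: h1:2  h2:0  h3:8  h4:8  h5:4  h6:2  h7:2  h8:0  h9:0 → peak 8
Best is C@1, peak 7.

7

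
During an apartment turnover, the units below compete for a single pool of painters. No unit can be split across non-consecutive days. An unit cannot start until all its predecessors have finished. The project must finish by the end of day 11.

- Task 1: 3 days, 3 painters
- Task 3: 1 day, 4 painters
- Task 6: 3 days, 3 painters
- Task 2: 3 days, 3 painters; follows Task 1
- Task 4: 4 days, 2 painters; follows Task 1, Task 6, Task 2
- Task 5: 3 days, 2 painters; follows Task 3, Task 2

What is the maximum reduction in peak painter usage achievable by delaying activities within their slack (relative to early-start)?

Early-start peak: d1:10  d2:6  d3:6  d4:3  d5:3  d6:3  d7:4  d8:4  d9:4  d10:2  d11:0 ⇒ 10.
Leveled (Task 1@1, Task 3@4, Task 6@1, Task 2@5, Task 4@8, Task 5@8): d1:6  d2:6  d3:6  d4:4  d5:3  d6:3  d7:3  d8:4  d9:4  d10:4  d11:2 ⇒ 6.
Reduction 10 − 6 = 4.

4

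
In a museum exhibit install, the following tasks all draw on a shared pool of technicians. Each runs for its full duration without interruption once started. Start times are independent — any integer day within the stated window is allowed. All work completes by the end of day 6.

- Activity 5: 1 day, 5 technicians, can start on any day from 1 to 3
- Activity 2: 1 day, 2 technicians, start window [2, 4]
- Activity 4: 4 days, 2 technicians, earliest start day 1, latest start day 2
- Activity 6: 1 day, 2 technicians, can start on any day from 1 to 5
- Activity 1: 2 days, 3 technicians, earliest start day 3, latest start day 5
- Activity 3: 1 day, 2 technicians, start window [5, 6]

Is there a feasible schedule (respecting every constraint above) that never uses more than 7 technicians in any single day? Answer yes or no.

yes

Schedule Activity 5@1, Activity 2@2, Activity 4@2, Activity 6@3, Activity 1@4, Activity 3@6: d1:5  d2:4  d3:4  d4:5  d5:5  d6:2 — peak 5 ≤ 7.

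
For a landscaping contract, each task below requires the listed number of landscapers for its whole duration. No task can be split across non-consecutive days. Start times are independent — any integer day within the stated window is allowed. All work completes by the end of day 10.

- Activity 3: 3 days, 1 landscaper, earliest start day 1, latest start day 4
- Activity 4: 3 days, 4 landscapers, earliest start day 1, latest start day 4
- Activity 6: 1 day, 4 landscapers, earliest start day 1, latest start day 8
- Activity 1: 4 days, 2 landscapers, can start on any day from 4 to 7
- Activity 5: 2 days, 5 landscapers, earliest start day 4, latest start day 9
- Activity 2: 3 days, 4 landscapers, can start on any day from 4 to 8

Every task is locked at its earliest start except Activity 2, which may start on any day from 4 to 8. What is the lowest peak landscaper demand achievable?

9

Activity 2@4: d1:9  d2:5  d3:5  d4:11  d5:11  d6:6  d7:2  d8:0  d9:0  d10:0 → peak 11
Activity 2@5: d1:9  d2:5  d3:5  d4:7  d5:11  d6:6  d7:6  d8:0  d9:0  d10:0 → peak 11
Activity 2@6: d1:9  d2:5  d3:5  d4:7  d5:7  d6:6  d7:6  d8:4  d9:0  d10:0 → peak 9
Activity 2@7: d1:9  d2:5  d3:5  d4:7  d5:7  d6:2  d7:6  d8:4  d9:4  d10:0 → peak 9
Activity 2@8: d1:9  d2:5  d3:5  d4:7  d5:7  d6:2  d7:2  d8:4  d9:4  d10:4 → peak 9
Best is Activity 2@6, peak 9.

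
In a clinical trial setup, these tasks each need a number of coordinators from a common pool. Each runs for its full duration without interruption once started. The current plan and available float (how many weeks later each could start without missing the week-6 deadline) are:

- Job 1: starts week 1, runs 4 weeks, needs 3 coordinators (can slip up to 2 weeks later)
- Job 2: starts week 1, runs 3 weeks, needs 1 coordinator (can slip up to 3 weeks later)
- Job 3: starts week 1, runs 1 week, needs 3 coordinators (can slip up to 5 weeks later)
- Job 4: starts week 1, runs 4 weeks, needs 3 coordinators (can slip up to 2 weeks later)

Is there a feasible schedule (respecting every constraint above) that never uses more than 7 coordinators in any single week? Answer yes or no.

Schedule Job 1@1, Job 2@1, Job 3@1, Job 4@2: w1:7  w2:7  w3:7  w4:6  w5:3  w6:0 — peak 7 ≤ 7.

yes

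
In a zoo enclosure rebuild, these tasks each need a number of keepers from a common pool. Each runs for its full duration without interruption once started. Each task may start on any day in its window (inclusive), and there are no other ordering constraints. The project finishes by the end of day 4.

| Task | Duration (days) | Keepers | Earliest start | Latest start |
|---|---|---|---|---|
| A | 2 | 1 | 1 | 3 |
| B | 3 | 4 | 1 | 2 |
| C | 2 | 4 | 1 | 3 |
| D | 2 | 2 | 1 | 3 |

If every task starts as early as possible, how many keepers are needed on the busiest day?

11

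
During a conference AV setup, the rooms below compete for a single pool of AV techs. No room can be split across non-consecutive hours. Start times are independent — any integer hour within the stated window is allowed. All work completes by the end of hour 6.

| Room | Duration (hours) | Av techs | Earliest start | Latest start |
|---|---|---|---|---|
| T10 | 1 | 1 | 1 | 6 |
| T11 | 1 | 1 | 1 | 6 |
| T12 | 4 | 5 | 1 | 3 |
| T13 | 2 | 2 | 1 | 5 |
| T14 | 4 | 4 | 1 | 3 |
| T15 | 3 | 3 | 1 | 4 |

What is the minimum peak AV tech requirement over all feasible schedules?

Early-start (T10@1, T11@1, T12@1, T13@1, T14@1, T15@1) gives peak 16: h1:16  h2:14  h3:12  h4:9  h5:0  h6:0.
Shift T14→2, T15→3.
Schedule T10@1, T11@1, T12@1, T13@1, T14@2, T15@3: h1:9  h2:11  h3:12  h4:12  h5:7  h6:0 — peak 12.

12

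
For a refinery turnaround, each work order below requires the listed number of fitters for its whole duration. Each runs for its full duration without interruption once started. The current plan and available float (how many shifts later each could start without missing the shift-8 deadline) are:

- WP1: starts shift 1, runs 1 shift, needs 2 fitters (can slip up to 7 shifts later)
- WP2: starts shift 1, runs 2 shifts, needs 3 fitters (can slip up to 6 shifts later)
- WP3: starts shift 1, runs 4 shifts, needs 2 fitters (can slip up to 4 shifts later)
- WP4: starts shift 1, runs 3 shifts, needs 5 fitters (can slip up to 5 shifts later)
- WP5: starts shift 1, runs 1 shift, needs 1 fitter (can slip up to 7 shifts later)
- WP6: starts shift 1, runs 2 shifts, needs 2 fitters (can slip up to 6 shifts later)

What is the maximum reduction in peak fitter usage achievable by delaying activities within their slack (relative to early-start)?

Early-start peak: s1:15  s2:12  s3:7  s4:2  s5:0  s6:0  s7:0  s8:0 ⇒ 15.
Leveled (WP1@1, WP2@1, WP3@2, WP4@6, WP5@3, WP6@3): s1:5  s2:5  s3:5  s4:4  s5:2  s6:5  s7:5  s8:5 ⇒ 5.
Reduction 15 − 5 = 10.

10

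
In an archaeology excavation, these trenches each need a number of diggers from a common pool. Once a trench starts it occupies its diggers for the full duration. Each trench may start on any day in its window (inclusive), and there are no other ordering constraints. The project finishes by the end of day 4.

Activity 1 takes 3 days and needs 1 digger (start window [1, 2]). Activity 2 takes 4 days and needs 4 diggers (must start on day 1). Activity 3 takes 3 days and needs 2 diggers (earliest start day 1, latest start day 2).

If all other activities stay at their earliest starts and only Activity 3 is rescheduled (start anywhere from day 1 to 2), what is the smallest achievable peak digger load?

Activity 3@1: d1:7  d2:7  d3:7  d4:4 → peak 7
Activity 3@2: d1:5  d2:7  d3:7  d4:6 → peak 7
Best is Activity 3@1, peak 7.

7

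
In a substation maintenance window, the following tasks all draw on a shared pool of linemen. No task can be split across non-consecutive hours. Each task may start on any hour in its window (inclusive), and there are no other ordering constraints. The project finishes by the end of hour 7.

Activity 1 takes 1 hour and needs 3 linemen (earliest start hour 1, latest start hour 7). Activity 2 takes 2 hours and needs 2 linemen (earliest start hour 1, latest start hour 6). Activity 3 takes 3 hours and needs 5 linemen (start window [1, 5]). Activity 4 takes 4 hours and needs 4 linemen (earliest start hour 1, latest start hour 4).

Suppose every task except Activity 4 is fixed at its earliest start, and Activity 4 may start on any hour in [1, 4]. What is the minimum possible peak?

10

Activity 4@1: h1:14  h2:11  h3:9  h4:4  h5:0  h6:0  h7:0 → peak 14
Activity 4@2: h1:10  h2:11  h3:9  h4:4  h5:4  h6:0  h7:0 → peak 11
Activity 4@3: h1:10  h2:7  h3:9  h4:4  h5:4  h6:4  h7:0 → peak 10
Activity 4@4: h1:10  h2:7  h3:5  h4:4  h5:4  h6:4  h7:4 → peak 10
Best is Activity 4@3, peak 10.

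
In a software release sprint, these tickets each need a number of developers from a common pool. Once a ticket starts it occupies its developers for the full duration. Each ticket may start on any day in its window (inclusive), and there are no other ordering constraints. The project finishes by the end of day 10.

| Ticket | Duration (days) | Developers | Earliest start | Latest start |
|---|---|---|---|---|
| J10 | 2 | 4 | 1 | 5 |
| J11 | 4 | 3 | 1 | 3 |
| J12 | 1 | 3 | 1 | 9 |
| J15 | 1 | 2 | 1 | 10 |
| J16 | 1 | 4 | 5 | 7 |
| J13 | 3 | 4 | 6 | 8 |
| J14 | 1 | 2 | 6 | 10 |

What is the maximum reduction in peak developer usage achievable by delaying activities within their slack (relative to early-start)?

Early-start peak: d1:12  d2:7  d3:3  d4:3  d5:4  d6:6  d7:4  d8:4  d9:0  d10:0 ⇒ 12.
Leveled (J10@1, J11@3, J12@3, J15@1, J16@7, J13@8, J14@6): d1:6  d2:4  d3:6  d4:3  d5:3  d6:5  d7:4  d8:4  d9:4  d10:4 ⇒ 6.
Reduction 12 − 6 = 6.

6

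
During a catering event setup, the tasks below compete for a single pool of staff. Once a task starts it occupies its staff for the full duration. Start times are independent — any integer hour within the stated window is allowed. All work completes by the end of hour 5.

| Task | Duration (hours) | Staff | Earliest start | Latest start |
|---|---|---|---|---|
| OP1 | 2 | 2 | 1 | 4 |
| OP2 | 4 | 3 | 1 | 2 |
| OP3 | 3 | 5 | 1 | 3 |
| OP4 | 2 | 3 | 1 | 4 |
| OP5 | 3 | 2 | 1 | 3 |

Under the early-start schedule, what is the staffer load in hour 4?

3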